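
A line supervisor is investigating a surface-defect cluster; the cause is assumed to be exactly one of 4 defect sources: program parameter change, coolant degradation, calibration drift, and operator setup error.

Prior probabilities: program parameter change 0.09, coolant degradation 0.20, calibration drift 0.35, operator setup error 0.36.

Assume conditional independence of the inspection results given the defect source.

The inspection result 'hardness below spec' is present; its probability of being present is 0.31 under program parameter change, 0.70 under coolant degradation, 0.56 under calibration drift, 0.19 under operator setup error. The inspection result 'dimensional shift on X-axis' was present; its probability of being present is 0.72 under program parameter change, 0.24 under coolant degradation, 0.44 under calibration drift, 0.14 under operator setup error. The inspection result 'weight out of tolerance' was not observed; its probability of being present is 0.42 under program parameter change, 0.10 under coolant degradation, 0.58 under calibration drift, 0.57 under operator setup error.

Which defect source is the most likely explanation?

calibration drift

By Bayes' rule with conditional independence, the unnormalized weight for each hypothesis is prior × ∏ likelihoods (using 1 − P(present | H) for each absent inspection result):
  program parameter change: 0.09 × 0.31 × 0.72 × (1 − 0.42) = 0.011651
  coolant degradation: 0.20 × 0.70 × 0.24 × (1 − 0.10) = 0.03024
  calibration drift: 0.35 × 0.56 × 0.44 × (1 − 0.58) = 0.036221
  operator setup error: 0.36 × 0.19 × 0.14 × (1 − 0.57) = 0.0041177
The unnormalized weights sum to 0.08223.
P(program parameter change | evidence) ≈ 0.011651 / 0.08223 ≈ 0.142
P(coolant degradation | evidence) ≈ 0.03024 / 0.08223 ≈ 0.368
P(calibration drift | evidence) ≈ 0.036221 / 0.08223 ≈ 0.440
P(operator setup error | evidence) ≈ 0.0041177 / 0.08223 ≈ 0.050
The largest is 0.440, so calibration drift is most probable.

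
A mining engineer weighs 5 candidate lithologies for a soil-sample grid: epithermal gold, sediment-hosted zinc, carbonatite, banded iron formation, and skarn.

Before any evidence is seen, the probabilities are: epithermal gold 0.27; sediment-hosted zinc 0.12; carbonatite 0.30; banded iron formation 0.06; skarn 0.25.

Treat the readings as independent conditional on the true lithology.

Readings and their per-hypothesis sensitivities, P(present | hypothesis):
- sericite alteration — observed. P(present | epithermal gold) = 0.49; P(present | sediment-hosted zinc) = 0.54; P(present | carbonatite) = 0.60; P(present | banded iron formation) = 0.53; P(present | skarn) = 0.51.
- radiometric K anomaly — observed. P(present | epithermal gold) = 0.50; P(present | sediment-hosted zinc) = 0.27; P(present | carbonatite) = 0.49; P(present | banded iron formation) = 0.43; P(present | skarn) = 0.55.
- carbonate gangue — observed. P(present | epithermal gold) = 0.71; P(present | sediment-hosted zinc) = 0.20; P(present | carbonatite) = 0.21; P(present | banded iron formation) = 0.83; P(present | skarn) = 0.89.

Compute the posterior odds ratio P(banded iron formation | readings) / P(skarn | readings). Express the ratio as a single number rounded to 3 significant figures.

0.182

The normalizing constant cancels in an odds ratio, so compute prior × likelihood for the two hypotheses only:
  banded iron formation: 0.06 × 0.53 × 0.43 × 0.83 = 0.011349
  skarn: 0.25 × 0.51 × 0.55 × 0.89 = 0.062411
Odds(banded iron formation : skarn) = 0.011349 / 0.062411 ≈ 0.182.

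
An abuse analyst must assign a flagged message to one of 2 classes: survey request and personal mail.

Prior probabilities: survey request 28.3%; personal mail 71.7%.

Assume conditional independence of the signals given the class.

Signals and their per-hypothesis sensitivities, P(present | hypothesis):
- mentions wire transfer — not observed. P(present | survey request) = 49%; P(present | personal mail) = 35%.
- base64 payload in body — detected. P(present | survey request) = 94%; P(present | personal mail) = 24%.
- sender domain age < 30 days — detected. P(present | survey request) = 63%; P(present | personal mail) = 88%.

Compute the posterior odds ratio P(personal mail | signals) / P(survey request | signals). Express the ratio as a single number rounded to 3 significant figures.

1.15

Posterior odds equal prior odds times the likelihood ratio; only the two competing hypotheses matter (using 1 − P(present | H) for each absent signal).
  personal mail: 0.717 × (1 − 0.35) × 0.24 × 0.88 = 0.09843
  survey request: 0.283 × (1 − 0.49) × 0.94 × 0.63 = 0.085472
Posterior odds = 0.09843 / 0.085472 ≈ 1.15.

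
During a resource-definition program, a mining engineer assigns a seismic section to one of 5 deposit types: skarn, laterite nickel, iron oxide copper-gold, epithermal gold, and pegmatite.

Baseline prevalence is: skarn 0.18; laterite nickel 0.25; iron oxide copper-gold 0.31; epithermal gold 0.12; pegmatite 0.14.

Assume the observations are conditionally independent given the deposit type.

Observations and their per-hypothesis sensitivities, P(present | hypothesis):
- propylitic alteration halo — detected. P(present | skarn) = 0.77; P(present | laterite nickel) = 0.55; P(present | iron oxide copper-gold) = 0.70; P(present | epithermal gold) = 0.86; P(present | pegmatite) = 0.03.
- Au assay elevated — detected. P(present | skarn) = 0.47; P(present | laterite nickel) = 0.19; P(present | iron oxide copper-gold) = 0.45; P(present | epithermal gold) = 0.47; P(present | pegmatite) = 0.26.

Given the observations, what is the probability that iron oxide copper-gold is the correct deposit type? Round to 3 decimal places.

Multiply each prior by the joint likelihood of the evidence pattern:
  skarn: 0.18 × 0.77 × 0.47 = 0.065142
  laterite nickel: 0.25 × 0.55 × 0.19 = 0.026125
  iron oxide copper-gold: 0.31 × 0.70 × 0.45 = 0.09765
  epithermal gold: 0.12 × 0.86 × 0.47 = 0.048504
  pegmatite: 0.14 × 0.03 × 0.26 = 0.001092
The unnormalized weights sum to 0.23851.
P(iron oxide copper-gold | evidence) = 0.09765 / 0.23851 ≈ 0.409.

0.409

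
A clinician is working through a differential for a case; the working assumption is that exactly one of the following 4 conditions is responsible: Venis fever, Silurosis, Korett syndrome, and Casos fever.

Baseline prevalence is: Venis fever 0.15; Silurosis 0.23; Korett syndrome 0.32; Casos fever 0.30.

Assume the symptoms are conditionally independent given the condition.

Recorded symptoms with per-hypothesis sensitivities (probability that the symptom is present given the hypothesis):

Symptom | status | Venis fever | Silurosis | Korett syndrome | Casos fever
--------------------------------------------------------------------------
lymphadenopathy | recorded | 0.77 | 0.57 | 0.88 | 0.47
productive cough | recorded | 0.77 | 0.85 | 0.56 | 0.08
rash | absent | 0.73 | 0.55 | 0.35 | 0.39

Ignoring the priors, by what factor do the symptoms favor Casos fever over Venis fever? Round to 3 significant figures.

The Bayes factor is the ratio of the joint likelihoods of the symptom pattern under the two hypotheses (using 1 − P(present | H) for each absent symptom).
  Casos fever: 0.47 × 0.08 × (1 − 0.39) = 0.022936
  Venis fever: 0.77 × 0.77 × (1 − 0.73) = 0.16008
Bayes factor = 0.022936 / 0.16008 ≈ 0.143

0.143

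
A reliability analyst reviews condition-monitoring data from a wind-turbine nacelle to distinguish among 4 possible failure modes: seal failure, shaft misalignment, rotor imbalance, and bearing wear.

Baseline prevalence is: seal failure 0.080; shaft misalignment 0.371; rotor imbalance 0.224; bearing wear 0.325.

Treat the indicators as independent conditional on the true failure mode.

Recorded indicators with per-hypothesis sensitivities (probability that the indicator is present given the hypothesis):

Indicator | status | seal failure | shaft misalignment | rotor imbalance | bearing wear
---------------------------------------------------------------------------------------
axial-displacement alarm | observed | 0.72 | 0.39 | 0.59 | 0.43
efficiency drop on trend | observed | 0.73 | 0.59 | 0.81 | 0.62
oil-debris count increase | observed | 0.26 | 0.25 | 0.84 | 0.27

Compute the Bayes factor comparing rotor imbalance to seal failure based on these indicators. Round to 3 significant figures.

2.94

Take the product of per-indicator likelihoods under each hypothesis, then divide.
  rotor imbalance: 0.59 × 0.81 × 0.84 = 0.40144
  seal failure: 0.72 × 0.73 × 0.26 = 0.13666
Bayes factor = 0.40144 / 0.13666 ≈ 2.94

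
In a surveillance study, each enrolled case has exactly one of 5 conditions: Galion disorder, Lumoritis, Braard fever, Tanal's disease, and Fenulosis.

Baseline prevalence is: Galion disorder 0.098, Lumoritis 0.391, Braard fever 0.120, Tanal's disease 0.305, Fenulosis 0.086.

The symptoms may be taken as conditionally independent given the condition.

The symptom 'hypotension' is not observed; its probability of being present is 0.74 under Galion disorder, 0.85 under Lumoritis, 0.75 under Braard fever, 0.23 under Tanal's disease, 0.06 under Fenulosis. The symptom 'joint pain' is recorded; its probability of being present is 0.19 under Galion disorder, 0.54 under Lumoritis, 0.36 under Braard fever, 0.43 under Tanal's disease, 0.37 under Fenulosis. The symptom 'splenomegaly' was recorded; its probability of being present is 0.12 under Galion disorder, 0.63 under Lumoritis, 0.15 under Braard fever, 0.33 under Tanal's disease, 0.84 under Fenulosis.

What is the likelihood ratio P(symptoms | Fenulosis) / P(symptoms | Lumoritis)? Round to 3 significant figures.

Take the product of per-symptom likelihoods under each hypothesis (using 1 − P(present | H) for each absent symptom), then divide.
  Fenulosis: (1 − 0.06) × 0.37 × 0.84 = 0.29215
  Lumoritis: (1 − 0.85) × 0.54 × 0.63 = 0.05103
Bayes factor = 0.29215 / 0.05103 ≈ 5.73

5.73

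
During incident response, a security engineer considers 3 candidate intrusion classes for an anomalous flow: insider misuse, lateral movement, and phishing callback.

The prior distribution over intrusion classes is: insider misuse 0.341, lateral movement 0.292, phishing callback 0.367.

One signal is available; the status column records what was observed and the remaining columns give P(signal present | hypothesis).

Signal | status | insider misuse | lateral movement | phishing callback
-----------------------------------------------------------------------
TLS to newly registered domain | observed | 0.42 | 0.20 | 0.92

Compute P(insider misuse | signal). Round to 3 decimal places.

0.266

By Bayes' rule, the unnormalized weight for each hypothesis is prior × likelihood:
  insider misuse: 0.341 × 0.42 = 0.14322
  lateral movement: 0.292 × 0.20 = 0.0584
  phishing callback: 0.367 × 0.92 = 0.33764
The unnormalized weights sum to 0.53926.
P(insider misuse | evidence) = 0.14322 / 0.53926 ≈ 0.266.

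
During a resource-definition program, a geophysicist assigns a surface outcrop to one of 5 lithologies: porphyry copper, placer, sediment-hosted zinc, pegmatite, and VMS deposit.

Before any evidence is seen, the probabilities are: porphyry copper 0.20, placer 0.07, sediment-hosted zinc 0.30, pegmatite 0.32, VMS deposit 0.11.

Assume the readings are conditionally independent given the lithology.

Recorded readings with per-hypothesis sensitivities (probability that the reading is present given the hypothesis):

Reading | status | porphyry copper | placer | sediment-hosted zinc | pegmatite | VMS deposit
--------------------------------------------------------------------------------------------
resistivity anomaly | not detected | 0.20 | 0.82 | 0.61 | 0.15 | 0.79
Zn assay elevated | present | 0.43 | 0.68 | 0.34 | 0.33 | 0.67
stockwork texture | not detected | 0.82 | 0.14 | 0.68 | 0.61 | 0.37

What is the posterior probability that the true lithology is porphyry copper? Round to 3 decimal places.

0.160

Multiply each prior by the joint likelihood of the reading pattern (using 1 − P(present | H) for each absent reading):
  porphyry copper: 0.20 × (1 − 0.20) × 0.43 × (1 − 0.82) = 0.012384
  placer: 0.07 × (1 − 0.82) × 0.68 × (1 − 0.14) = 0.0073685
  sediment-hosted zinc: 0.30 × (1 − 0.61) × 0.34 × (1 − 0.68) = 0.01273
  pegmatite: 0.32 × (1 − 0.15) × 0.33 × (1 − 0.61) = 0.035006
  VMS deposit: 0.11 × (1 − 0.79) × 0.67 × (1 − 0.37) = 0.0097505
The unnormalized weights sum to 0.077239.
P(porphyry copper | evidence) = 0.012384 / 0.077239 ≈ 0.160.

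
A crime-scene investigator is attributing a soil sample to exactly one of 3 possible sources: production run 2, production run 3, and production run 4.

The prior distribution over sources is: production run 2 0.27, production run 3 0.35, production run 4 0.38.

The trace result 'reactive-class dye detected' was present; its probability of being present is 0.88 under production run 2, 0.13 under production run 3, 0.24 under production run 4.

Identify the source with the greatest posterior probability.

For each hypothesis, the unnormalized posterior weight is prior × likelihood:
  production run 2: 0.27 × 0.88 = 0.2376
  production run 3: 0.35 × 0.13 = 0.0455
  production run 4: 0.38 × 0.24 = 0.0912
Normalizing constant Z = 0.2376 + 0.0455 + 0.0912 = 0.3743.
P(production run 2 | evidence) ≈ 0.2376 / 0.3743 ≈ 0.635
P(production run 3 | evidence) ≈ 0.0455 / 0.3743 ≈ 0.122
P(production run 4 | evidence) ≈ 0.0912 / 0.3743 ≈ 0.244
The largest is 0.635, so production run 2 is most probable.

production run 2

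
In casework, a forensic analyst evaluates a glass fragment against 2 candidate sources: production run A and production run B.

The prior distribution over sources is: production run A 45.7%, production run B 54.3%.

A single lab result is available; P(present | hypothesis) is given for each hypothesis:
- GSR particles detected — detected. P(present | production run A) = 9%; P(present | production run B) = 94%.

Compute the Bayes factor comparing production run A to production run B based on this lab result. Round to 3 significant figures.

The Bayes factor is the ratio of the two likelihoods.
  production run A: 0.09
  production run B: 0.94
Bayes factor = 0.09 / 0.94 ≈ 0.0957

0.0957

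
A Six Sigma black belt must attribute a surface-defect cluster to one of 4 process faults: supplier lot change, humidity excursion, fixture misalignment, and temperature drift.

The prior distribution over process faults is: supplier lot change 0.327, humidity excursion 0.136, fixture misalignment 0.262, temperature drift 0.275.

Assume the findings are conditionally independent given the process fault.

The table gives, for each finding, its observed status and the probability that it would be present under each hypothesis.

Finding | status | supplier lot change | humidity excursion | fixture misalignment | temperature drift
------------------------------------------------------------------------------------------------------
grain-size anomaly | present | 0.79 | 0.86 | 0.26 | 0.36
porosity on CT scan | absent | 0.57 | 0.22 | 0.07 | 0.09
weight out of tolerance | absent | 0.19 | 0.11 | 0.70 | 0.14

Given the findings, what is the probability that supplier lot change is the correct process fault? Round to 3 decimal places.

By Bayes' rule with conditional independence, the unnormalized weight for each hypothesis is prior × ∏ likelihoods (using 1 − P(present | H) for each absent finding):
  supplier lot change: 0.327 × 0.79 × (1 − 0.57) × (1 − 0.19) = 0.089976
  humidity excursion: 0.136 × 0.86 × (1 − 0.22) × (1 − 0.11) = 0.081194
  fixture misalignment: 0.262 × 0.26 × (1 − 0.07) × (1 − 0.70) = 0.019005
  temperature drift: 0.275 × 0.36 × (1 − 0.09) × (1 − 0.14) = 0.077477
Marginal likelihood of the evidence = 0.26765.
P(supplier lot change | evidence) = 0.089976 / 0.26765 ≈ 0.336.

0.336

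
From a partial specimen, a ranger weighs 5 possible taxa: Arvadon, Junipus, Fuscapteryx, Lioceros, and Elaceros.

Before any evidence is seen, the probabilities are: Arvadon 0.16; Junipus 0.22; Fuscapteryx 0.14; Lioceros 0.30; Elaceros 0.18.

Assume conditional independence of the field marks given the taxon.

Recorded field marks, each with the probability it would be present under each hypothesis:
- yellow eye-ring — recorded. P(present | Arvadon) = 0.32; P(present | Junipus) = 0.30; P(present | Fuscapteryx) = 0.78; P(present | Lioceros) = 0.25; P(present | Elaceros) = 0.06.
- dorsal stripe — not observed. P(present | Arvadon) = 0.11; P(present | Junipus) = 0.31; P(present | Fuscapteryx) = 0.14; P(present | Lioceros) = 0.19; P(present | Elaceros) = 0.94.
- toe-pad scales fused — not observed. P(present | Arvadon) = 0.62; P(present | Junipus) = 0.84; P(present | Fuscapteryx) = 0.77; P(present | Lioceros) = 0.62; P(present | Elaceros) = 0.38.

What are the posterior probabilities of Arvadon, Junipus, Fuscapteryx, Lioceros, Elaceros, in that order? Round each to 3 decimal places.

0.248, 0.105, 0.310, 0.331, 0.006

Multiply each prior by the joint likelihood of the field mark pattern (using 1 − P(present | H) for each absent field mark):
  Arvadon: 0.16 × 0.32 × (1 − 0.11) × (1 − 0.62) = 0.017316
  Junipus: 0.22 × 0.30 × (1 − 0.31) × (1 − 0.84) = 0.0072864
  Fuscapteryx: 0.14 × 0.78 × (1 − 0.14) × (1 − 0.77) = 0.0216
  Lioceros: 0.30 × 0.25 × (1 − 0.19) × (1 − 0.62) = 0.023085
  Elaceros: 0.18 × 0.06 × (1 − 0.94) × (1 − 0.38) = 0.00040176
Normalizing constant Z = 0.017316 + 0.0072864 + 0.0216 + 0.023085 + 0.00040176 = 0.069689.
P(Arvadon | evidence) = 0.017316 / 0.069689 ≈ 0.248
P(Junipus | evidence) = 0.0072864 / 0.069689 ≈ 0.105
P(Fuscapteryx | evidence) = 0.0216 / 0.069689 ≈ 0.310
P(Lioceros | evidence) = 0.023085 / 0.069689 ≈ 0.331
P(Elaceros | evidence) = 0.00040176 / 0.069689 ≈ 0.006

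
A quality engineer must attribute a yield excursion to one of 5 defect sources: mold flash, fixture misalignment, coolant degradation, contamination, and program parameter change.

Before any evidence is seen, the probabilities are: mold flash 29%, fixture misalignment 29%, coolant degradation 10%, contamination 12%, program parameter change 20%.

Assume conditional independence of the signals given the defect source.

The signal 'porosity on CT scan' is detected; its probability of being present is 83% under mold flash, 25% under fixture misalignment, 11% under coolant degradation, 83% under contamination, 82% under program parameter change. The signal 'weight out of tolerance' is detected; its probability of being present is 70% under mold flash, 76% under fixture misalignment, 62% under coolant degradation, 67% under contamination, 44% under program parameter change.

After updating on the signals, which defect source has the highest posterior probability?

For each hypothesis, the unnormalized posterior weight is prior × product of the signal likelihoods:
  mold flash: 0.29 × 0.83 × 0.70 = 0.16849
  fixture misalignment: 0.29 × 0.25 × 0.76 = 0.0551
  coolant degradation: 0.10 × 0.11 × 0.62 = 0.00682
  contamination: 0.12 × 0.83 × 0.67 = 0.066732
  program parameter change: 0.20 × 0.82 × 0.44 = 0.07216
Marginal likelihood of the evidence = 0.3693.
P(mold flash | evidence) ≈ 0.16849 / 0.3693 ≈ 0.456
P(fixture misalignment | evidence) ≈ 0.0551 / 0.3693 ≈ 0.149
P(coolant degradation | evidence) ≈ 0.00682 / 0.3693 ≈ 0.018
P(contamination | evidence) ≈ 0.066732 / 0.3693 ≈ 0.181
P(program parameter change | evidence) ≈ 0.07216 / 0.3693 ≈ 0.195
The largest is 0.456, so mold flash is most probable.

mold flash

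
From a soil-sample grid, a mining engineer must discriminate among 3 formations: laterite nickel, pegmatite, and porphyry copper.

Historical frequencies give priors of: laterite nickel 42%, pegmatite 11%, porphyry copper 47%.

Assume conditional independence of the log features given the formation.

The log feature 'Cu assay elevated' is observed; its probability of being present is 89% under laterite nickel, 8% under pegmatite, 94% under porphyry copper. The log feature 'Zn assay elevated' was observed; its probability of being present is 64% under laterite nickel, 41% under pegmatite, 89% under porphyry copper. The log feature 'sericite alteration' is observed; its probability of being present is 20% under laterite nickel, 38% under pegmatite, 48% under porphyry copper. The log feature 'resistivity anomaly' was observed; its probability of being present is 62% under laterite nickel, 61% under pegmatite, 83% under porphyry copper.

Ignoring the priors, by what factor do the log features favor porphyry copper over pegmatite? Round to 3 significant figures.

43.8

The Bayes factor is the ratio of the joint likelihoods of the log feature pattern under the two hypotheses.
  porphyry copper: 0.94 × 0.89 × 0.48 × 0.83 = 0.3333
  pegmatite: 0.08 × 0.41 × 0.38 × 0.61 = 0.007603
Bayes factor = 0.3333 / 0.007603 ≈ 43.8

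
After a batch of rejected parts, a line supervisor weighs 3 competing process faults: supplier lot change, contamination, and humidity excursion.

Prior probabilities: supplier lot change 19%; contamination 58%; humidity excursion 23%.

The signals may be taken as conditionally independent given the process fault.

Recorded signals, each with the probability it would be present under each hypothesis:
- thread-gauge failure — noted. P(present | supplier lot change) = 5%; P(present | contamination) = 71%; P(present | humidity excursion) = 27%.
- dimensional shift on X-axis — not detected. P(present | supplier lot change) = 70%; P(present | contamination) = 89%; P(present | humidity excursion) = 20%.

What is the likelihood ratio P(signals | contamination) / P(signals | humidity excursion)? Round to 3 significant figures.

0.362

Take the product of per-signal likelihoods under each hypothesis (using 1 − P(present | H) for each absent signal), then divide.
  contamination: 0.71 × (1 − 0.89) = 0.0781
  humidity excursion: 0.27 × (1 − 0.20) = 0.216
Bayes factor = 0.0781 / 0.216 ≈ 0.362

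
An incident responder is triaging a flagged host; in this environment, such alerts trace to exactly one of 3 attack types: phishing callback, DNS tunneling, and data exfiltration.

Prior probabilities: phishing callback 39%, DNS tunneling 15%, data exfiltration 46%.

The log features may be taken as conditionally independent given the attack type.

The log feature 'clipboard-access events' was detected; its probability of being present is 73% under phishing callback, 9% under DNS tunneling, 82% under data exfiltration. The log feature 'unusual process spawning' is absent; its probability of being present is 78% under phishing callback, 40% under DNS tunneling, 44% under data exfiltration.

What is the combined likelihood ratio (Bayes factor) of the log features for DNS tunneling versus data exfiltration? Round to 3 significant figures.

0.118

The Bayes factor is the ratio of the joint likelihoods of the log feature pattern under the two hypotheses (using 1 − P(present | H) for each absent log feature).
  DNS tunneling: 0.09 × (1 − 0.40) = 0.054
  data exfiltration: 0.82 × (1 − 0.44) = 0.4592
Bayes factor = 0.054 / 0.4592 ≈ 0.118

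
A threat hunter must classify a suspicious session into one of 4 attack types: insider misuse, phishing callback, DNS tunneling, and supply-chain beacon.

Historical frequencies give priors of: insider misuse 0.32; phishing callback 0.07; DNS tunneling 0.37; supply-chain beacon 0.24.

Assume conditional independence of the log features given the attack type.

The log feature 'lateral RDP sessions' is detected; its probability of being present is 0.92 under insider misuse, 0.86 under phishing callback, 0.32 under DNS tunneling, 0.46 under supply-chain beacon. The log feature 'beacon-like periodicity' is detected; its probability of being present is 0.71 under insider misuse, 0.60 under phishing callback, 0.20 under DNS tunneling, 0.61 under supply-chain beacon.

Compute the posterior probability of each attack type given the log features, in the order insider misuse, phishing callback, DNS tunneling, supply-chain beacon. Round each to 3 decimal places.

0.622, 0.107, 0.070, 0.200

Multiply each prior by the joint likelihood of the log feature pattern:
  insider misuse: 0.32 × 0.92 × 0.71 = 0.20902
  phishing callback: 0.07 × 0.86 × 0.60 = 0.03612
  DNS tunneling: 0.37 × 0.32 × 0.20 = 0.02368
  supply-chain beacon: 0.24 × 0.46 × 0.61 = 0.067344
Normalizing constant Z = 0.20902 + 0.03612 + 0.02368 + 0.067344 = 0.33617.
P(insider misuse | evidence) = 0.20902 / 0.33617 ≈ 0.622
P(phishing callback | evidence) = 0.03612 / 0.33617 ≈ 0.107
P(DNS tunneling | evidence) = 0.02368 / 0.33617 ≈ 0.070
P(supply-chain beacon | evidence) = 0.067344 / 0.33617 ≈ 0.200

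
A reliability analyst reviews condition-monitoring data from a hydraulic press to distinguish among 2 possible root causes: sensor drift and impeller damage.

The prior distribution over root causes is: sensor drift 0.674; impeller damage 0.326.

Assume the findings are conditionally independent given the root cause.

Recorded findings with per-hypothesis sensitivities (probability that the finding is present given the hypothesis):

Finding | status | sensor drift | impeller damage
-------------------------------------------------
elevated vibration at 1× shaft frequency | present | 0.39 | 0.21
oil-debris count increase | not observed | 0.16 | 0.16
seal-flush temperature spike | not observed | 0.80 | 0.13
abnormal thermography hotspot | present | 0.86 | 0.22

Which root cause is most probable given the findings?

sensor drift

For each hypothesis, the unnormalized posterior weight is prior × product of the finding likelihoods (using 1 − P(present | H) for each absent finding):
  sensor drift: 0.674 × 0.39 × (1 − 0.16) × (1 − 0.80) × 0.86 = 0.037978
  impeller damage: 0.326 × 0.21 × (1 − 0.16) × (1 − 0.13) × 0.22 = 0.011007
Marginal likelihood of the evidence = 0.048985.
P(sensor drift | evidence) ≈ 0.037978 / 0.048985 ≈ 0.775
P(impeller damage | evidence) ≈ 0.011007 / 0.048985 ≈ 0.225
The largest is 0.775, so sensor drift is most probable.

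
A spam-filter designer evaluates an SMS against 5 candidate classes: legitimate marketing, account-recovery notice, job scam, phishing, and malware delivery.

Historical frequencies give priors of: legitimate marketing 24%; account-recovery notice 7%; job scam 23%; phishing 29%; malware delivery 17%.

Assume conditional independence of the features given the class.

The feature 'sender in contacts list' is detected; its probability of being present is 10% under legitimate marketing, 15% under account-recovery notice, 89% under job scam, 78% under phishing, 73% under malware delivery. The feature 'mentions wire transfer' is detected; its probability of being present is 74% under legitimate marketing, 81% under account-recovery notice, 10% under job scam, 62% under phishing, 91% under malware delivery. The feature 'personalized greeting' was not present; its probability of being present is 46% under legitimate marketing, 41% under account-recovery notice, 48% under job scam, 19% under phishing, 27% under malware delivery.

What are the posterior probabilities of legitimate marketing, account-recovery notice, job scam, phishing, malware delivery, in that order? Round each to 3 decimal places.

0.043, 0.023, 0.048, 0.513, 0.373

Multiply each prior by the joint likelihood of the feature pattern (using 1 − P(present | H) for each absent feature):
  legitimate marketing: 0.24 × 0.10 × 0.74 × (1 − 0.46) = 0.0095904
  account-recovery notice: 0.07 × 0.15 × 0.81 × (1 − 0.41) = 0.005018
  job scam: 0.23 × 0.89 × 0.10 × (1 − 0.48) = 0.010644
  phishing: 0.29 × 0.78 × 0.62 × (1 − 0.19) = 0.1136
  malware delivery: 0.17 × 0.73 × 0.91 × (1 − 0.27) = 0.08244
Normalizing constant Z = 0.0095904 + 0.005018 + 0.010644 + 0.1136 + 0.08244 = 0.22129.
P(legitimate marketing | evidence) = 0.0095904 / 0.22129 ≈ 0.043
P(account-recovery notice | evidence) = 0.005018 / 0.22129 ≈ 0.023
P(job scam | evidence) = 0.010644 / 0.22129 ≈ 0.048
P(phishing | evidence) = 0.1136 / 0.22129 ≈ 0.513
P(malware delivery | evidence) = 0.08244 / 0.22129 ≈ 0.373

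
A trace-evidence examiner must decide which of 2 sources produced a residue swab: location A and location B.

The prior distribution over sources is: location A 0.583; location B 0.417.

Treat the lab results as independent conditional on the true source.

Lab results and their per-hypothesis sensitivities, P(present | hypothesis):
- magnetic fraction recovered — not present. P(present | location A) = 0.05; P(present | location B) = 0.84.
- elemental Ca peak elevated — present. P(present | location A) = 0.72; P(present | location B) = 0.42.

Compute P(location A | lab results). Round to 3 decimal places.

0.934

For each hypothesis, the unnormalized posterior weight is prior × product of the lab result likelihoods (using 1 − P(present | H) for each absent lab result):
  location A: 0.583 × (1 − 0.05) × 0.72 = 0.39877
  location B: 0.417 × (1 − 0.84) × 0.42 = 0.028022
The unnormalized weights sum to 0.42679.
P(location A | evidence) = 0.39877 / 0.42679 ≈ 0.934.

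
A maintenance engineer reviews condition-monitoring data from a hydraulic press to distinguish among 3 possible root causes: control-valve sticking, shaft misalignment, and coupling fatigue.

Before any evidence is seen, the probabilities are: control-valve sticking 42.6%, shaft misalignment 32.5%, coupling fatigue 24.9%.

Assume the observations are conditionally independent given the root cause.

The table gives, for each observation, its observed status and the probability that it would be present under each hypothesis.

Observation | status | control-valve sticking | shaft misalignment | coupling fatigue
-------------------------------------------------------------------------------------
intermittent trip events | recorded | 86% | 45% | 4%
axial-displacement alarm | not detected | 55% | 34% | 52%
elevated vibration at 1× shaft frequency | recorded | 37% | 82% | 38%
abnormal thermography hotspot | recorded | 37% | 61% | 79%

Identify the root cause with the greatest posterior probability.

shaft misalignment

For each hypothesis, the unnormalized posterior weight is prior × product of the observation likelihoods (using 1 − P(present | H) for each absent observation):
  control-valve sticking: 0.426 × 0.86 × (1 − 0.55) × 0.37 × 0.37 = 0.02257
  shaft misalignment: 0.325 × 0.45 × (1 − 0.34) × 0.82 × 0.61 = 0.048282
  coupling fatigue: 0.249 × 0.04 × (1 − 0.52) × 0.38 × 0.79 = 0.0014352
Marginal likelihood of the evidence = 0.072287.
P(control-valve sticking | evidence) ≈ 0.02257 / 0.072287 ≈ 0.312
P(shaft misalignment | evidence) ≈ 0.048282 / 0.072287 ≈ 0.668
P(coupling fatigue | evidence) ≈ 0.0014352 / 0.072287 ≈ 0.020
The largest is 0.668, so shaft misalignment is most probable.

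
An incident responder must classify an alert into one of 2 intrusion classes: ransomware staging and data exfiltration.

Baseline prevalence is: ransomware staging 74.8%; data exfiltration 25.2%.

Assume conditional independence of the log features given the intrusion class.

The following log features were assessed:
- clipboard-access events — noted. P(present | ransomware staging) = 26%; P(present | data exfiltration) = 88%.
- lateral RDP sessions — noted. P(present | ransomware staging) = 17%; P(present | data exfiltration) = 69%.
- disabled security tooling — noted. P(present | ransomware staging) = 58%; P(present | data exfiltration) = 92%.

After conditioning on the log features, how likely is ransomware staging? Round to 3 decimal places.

0.120

Multiply each prior by the joint likelihood of the log feature pattern:
  ransomware staging: 0.748 × 0.26 × 0.17 × 0.58 = 0.019176
  data exfiltration: 0.252 × 0.88 × 0.69 × 0.92 = 0.14077
Normalizing constant Z = 0.019176 + 0.14077 = 0.15995.
P(ransomware staging | evidence) = 0.019176 / 0.15995 ≈ 0.120.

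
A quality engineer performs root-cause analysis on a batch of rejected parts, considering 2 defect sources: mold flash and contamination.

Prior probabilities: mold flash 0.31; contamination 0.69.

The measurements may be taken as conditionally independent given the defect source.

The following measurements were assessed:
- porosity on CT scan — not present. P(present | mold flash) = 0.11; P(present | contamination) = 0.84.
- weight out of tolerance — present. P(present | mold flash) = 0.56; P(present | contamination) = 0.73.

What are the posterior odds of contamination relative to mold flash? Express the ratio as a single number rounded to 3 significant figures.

The normalizing constant cancels in an odds ratio, so compute prior × likelihood for the two hypotheses only (using 1 − P(present | H) for each absent measurement):
  contamination: 0.69 × (1 − 0.84) × 0.73 = 0.080592
  mold flash: 0.31 × (1 − 0.11) × 0.56 = 0.1545
Odds(contamination : mold flash) = 0.080592 / 0.1545 ≈ 0.522.

0.522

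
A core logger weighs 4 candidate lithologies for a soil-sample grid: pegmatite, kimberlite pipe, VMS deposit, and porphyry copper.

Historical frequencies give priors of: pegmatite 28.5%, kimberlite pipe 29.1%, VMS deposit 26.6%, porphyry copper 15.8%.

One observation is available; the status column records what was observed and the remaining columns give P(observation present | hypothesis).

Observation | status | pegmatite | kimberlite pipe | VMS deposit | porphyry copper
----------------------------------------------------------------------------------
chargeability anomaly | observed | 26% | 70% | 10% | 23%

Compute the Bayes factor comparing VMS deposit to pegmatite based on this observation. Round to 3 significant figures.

Likelihood of this observation under each hypothesis:
  VMS deposit: 0.1
  pegmatite: 0.26
Bayes factor = 0.1 / 0.26 ≈ 0.385

0.385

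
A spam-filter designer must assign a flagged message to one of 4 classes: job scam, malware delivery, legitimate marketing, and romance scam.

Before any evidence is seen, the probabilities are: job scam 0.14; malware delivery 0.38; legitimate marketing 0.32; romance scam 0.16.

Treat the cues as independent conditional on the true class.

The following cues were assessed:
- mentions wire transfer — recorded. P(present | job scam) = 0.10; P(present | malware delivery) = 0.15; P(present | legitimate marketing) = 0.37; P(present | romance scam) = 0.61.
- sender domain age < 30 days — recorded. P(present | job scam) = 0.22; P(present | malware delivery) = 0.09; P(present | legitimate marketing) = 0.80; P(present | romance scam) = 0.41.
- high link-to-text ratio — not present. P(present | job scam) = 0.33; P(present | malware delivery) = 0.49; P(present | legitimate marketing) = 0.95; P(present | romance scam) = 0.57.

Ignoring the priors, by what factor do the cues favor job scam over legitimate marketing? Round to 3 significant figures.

0.996

Joint likelihood of the cue pattern under each hypothesis (using 1 − P(present | H) for each absent cue):
  job scam: 0.10 × 0.22 × (1 − 0.33) = 0.01474
  legitimate marketing: 0.37 × 0.80 × (1 − 0.95) = 0.0148
Bayes factor = 0.01474 / 0.0148 ≈ 0.996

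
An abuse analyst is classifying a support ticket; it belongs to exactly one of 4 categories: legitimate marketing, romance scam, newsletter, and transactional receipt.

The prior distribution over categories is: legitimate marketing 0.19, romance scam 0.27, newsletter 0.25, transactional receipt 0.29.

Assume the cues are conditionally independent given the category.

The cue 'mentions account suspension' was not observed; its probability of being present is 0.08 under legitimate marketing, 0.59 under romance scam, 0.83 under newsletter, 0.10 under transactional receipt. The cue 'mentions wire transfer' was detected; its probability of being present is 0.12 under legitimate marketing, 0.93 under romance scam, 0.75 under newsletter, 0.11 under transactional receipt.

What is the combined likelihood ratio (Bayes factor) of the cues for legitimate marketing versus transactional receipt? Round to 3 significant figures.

Take the product of per-cue likelihoods under each hypothesis (using 1 − P(present | H) for each absent cue), then divide.
  legitimate marketing: (1 − 0.08) × 0.12 = 0.1104
  transactional receipt: (1 − 0.10) × 0.11 = 0.099
Bayes factor = 0.1104 / 0.099 ≈ 1.12

1.12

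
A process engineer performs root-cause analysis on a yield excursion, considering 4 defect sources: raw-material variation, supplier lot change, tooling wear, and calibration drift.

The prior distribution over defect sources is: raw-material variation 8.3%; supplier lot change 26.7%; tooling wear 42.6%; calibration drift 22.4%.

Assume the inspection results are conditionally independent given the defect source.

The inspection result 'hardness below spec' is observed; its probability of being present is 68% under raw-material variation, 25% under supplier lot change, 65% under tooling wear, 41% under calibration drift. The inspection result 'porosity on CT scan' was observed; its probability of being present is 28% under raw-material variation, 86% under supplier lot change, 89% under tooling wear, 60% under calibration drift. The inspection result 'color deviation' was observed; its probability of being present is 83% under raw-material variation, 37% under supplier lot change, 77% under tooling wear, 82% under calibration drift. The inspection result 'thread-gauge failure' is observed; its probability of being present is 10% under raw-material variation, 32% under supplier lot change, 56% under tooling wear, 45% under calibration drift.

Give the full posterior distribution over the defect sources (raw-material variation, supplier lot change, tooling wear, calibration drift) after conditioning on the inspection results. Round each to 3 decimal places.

0.010, 0.050, 0.789, 0.151

By Bayes' rule with conditional independence, the unnormalized weight for each hypothesis is prior × ∏ likelihoods:
  raw-material variation: 0.083 × 0.68 × 0.28 × 0.83 × 0.10 = 0.0013117
  supplier lot change: 0.267 × 0.25 × 0.86 × 0.37 × 0.32 = 0.0067968
  tooling wear: 0.426 × 0.65 × 0.89 × 0.77 × 0.56 = 0.10627
  calibration drift: 0.224 × 0.41 × 0.60 × 0.82 × 0.45 = 0.020333
Marginal likelihood of the evidence = 0.13471.
P(raw-material variation | evidence) = 0.0013117 / 0.13471 ≈ 0.010
P(supplier lot change | evidence) = 0.0067968 / 0.13471 ≈ 0.050
P(tooling wear | evidence) = 0.10627 / 0.13471 ≈ 0.789
P(calibration drift | evidence) = 0.020333 / 0.13471 ≈ 0.151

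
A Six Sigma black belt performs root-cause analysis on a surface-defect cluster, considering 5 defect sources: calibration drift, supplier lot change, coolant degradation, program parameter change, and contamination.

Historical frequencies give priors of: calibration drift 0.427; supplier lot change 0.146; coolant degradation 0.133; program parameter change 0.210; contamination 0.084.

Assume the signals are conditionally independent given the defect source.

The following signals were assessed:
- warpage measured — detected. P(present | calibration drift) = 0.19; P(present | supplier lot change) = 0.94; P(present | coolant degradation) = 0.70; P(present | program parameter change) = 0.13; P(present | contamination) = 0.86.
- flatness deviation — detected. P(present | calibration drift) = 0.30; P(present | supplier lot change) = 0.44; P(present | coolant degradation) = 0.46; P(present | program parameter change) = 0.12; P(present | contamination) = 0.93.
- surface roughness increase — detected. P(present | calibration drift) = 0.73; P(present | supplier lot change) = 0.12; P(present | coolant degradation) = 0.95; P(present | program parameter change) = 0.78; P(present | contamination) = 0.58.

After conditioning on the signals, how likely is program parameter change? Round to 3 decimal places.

0.024

Multiply each prior by the joint likelihood of the signal pattern:
  calibration drift: 0.427 × 0.19 × 0.30 × 0.73 = 0.017767
  supplier lot change: 0.146 × 0.94 × 0.44 × 0.12 = 0.0072463
  coolant degradation: 0.133 × 0.70 × 0.46 × 0.95 = 0.040685
  program parameter change: 0.210 × 0.13 × 0.12 × 0.78 = 0.0025553
  contamination: 0.084 × 0.86 × 0.93 × 0.58 = 0.038966
The unnormalized weights sum to 0.10722.
P(program parameter change | evidence) = 0.0025553 / 0.10722 ≈ 0.024.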